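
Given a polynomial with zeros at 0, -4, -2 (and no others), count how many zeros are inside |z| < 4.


Step 1: Check each root:
  z = 0: |0| = 0 < 4
  z = -4: |-4| = 4 >= 4
  z = -2: |-2| = 2 < 4
Step 2: Count = 2

2


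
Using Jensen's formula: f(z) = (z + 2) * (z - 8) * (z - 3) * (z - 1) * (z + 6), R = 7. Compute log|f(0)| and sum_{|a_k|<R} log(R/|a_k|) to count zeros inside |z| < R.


Jensen's formula: (1/2pi)*integral log|f(Re^it)|dt = log|f(0)| + sum_{|a_k|<R} log(R/|a_k|)
Step 1: f(0) = 2 * (-8) * (-3) * (-1) * 6 = -288
Step 2: log|f(0)| = log|-2| + log|8| + log|3| + log|1| + log|-6| = 5.663
Step 3: Zeros inside |z| < 7: -2, 3, 1, -6
Step 4: Jensen sum = log(7/2) + log(7/3) + log(7/1) + log(7/6) = 4.2001
Step 5: n(R) = number of terms in the Jensen sum = count of zeros inside |z| < 7 = 4

4


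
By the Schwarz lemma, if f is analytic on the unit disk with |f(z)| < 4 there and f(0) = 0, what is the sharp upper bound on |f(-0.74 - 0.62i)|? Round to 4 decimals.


Step 1: g = f/4 maps D -> D with g(0) = 0, so by the Schwarz lemma |g(z)| <= |z|, i.e. |f(z)| <= 4|z|; this is sharp (f(z) = 4z).
Step 2: |z0|^2 = (-0.74)^2 + (-0.62)^2 = 0.932
Step 3: |z0| = sqrt(0.932) = 0.965401
Step 4: Best bound = 4 * |z0| = 4 * 0.965401 = 3.8616

3.8616


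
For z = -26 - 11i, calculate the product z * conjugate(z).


Step 1: conj(z) = -26 + 11i
Step 2: z * conj(z) = (-26)^2 + (-11)^2
Step 3: = 676 + 121 = 797

797


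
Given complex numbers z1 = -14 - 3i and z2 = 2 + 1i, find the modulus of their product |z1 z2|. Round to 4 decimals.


Step 1: |z1| = sqrt((-14)^2 + (-3)^2) = sqrt(205)
Step 2: |z2| = sqrt(2^2 + 1^2) = sqrt(5)
Step 3: |z1*z2| = |z1|*|z2| = sqrt(205) * sqrt(5) = sqrt(205 * 5) = sqrt(1025)
Step 4: = 32.0156

32.0156


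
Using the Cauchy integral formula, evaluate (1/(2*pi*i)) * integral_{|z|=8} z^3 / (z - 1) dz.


Step 1: f(z) = z^3, a = 1 is inside |z| = 8
Step 2: By Cauchy integral formula: (1/(2pi*i)) * integral = f(a)
Step 3: f(1) = 1^3 = 1

1


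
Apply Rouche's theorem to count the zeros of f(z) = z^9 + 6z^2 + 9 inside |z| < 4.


Step 1: On |z| = 4 the three terms have sizes |z^9| = 4^9 = 262144, |6z^2| = 6*4^2 = 96, |9| = 9
Step 2: The dominant term is g(z) = z^9; let h(z) = 6z^2 + 9 so f = g + h
Step 3: On |z| = 4: |g| = 262144 and |h| <= 96 + 9 = 105
Step 4: Since 262144 > 105, |h| < |g| on |z| = 4, so by Rouche f has the same number of zeros as g inside |z| < 4
Step 5: g(z) = z^9 has 9 zeros (all at the origin) inside |z| < 4. Answer = 9

9


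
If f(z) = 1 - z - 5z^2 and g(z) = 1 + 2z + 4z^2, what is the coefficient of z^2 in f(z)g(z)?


Step 1: z^2 term in f*g comes from: (1)*(4z^2) + (-z)*(2z) + (-5z^2)*(1)
Step 2: = 4 - 2 - 5
Step 3: = -3

-3


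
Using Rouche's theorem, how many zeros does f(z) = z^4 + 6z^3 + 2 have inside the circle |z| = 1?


Step 1: On |z| = 1 the three terms have sizes |z^4| = 1^4 = 1, |6z^3| = 6*1^3 = 6, |2| = 2
Step 2: The dominant term is g(z) = 6z^3; let h(z) = z^4 + 2 so f = g + h
Step 3: On |z| = 1: |g| = 6 and |h| <= 1 + 2 = 3
Step 4: Since 6 > 3, |h| < |g| on |z| = 1, so by Rouche f has the same number of zeros as g inside |z| < 1
Step 5: g(z) = 6z^3 has 3 zeros (at the origin, multiplicity 3) inside |z| < 1. Answer = 3

3


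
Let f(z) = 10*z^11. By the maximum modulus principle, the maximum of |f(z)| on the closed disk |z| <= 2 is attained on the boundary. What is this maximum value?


Step 1: On |z| = 2, |f(z)| = 10 * |z|^11 = 10 * 2^11
Step 2: By maximum modulus principle, maximum is on boundary.
Step 3: Maximum = 10 * 2048 = 20480

20480


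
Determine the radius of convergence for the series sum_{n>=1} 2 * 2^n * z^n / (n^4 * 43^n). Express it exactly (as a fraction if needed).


Step 1: General term a_n = 2 * 2^n / (n^4 * 43^n)
Step 2: By the root test, |a_n|^(1/n) = 2^(1/n) * 2 / (n^(4/n) * 43) -> 2/43 as n -> infinity (since 2^(1/n) -> 1 and n^(4/n) -> 1)
Step 3: R = 1/lim|a_n|^(1/n) = 43/2

43/2


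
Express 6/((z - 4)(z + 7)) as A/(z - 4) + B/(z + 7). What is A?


Step 1: Multiply both sides by (z - 4) and set z = 4
Step 2: A = 6 / (4 + 7)
Step 3: A = 6 / 11
Step 4: A = 6/11

6/11


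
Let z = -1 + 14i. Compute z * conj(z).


Step 1: conj(z) = -1 - 14i
Step 2: z * conj(z) = (-1)^2 + 14^2
Step 3: = 1 + 196 = 197

197


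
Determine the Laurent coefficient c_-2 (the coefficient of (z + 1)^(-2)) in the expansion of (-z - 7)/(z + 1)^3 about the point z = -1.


Step 1: Write the numerator in powers of (z + 1): -z - 7 = -(z + 1) + (-1*(-1) - 7) = -(z + 1) - 6
Step 2: Divide by (z + 1)^3: f(z) = -6(z + 1)^(-3) - (z + 1)^(-2)
Step 3: This finite sum is the Laurent series of f about z = -1.
Step 4: Coefficient of (z + 1)^(-2) = coefficient of (z + 1) in the re-centred numerator = -1

-1


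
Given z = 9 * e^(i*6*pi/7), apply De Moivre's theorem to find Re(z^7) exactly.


Step 1: By De Moivre's theorem, z^7 = 9^7 * e^(i*7*6*pi/7) = 4782969 * (cos(6*pi) + i*sin(6*pi))
Step 2: |z|^7 = 9^7 = 4782969
Step 3: Reduce the angle mod 2*pi: 6*pi - 6*pi = 0
Step 4: cos(0) = 1
Step 5: Re(z^7) = 4782969 * 1 = 4782969

4782969


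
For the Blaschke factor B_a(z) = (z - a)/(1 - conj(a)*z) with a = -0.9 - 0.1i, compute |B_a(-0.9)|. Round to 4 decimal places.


Step 1: Numerator z0 - a = -0.9 - (-0.9 - 0.1i) = 0 + 0.1i
Step 2: Denominator 1 - conj(a)*z0 = 1 - (-0.9 + 0.1i)*(-0.9) = 0.19 + 0.09i
Step 3: |z0 - a|^2 = 0^2 + 0.1^2 = 0.01; |1 - conj(a)*z0|^2 = 0.19^2 + 0.09^2 = 0.0442
Step 4: |B_a(-0.9)| = sqrt(0.01 / 0.0442) = sqrt(0.226244)
Step 5: = 0.4757

0.4757


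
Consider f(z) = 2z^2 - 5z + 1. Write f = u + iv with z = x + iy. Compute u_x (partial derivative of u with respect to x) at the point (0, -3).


Step 1: f(z) = 2(x+iy)^2 - 5(x+iy) + 1
Step 2: u = 2(x^2 - y^2) - 5x + 1
Step 3: u_x = 4x - 5
Step 4: At (0, -3): u_x = 0 - 5 = -5

-5


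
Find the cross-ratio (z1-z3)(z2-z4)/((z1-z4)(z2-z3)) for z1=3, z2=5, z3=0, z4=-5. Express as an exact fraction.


Step 1: (z1-z3)(z2-z4) = 3 * 10 = 30
Step 2: (z1-z4)(z2-z3) = 8 * 5 = 40
Step 3: Cross-ratio = 30/40 = 3/4

3/4


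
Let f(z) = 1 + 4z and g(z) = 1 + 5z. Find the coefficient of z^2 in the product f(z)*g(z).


Step 1: z^2 term in f*g comes from: (1)*(0) + (4z)*(5z) + (0)*(1)
Step 2: = 0 + 20 + 0
Step 3: = 20

20


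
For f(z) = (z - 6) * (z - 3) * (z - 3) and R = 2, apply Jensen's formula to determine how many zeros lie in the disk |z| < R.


Jensen's formula: (1/2pi)*integral log|f(Re^it)|dt = log|f(0)| + sum_{|a_k|<R} log(R/|a_k|)
Step 1: f(0) = (-6) * (-3) * (-3) = -54
Step 2: log|f(0)| = log|6| + log|3| + log|3| = 3.989
Step 3: Zeros inside |z| < 2: none
Step 4: Jensen sum = (empty sum) = 0
Step 5: n(R) = number of terms in the Jensen sum = count of zeros inside |z| < 2 = 0

0


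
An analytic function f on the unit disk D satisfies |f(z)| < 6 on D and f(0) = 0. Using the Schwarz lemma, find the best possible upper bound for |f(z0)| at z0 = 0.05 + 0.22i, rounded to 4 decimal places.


Step 1: g = f/6 maps D -> D with g(0) = 0, so by the Schwarz lemma |g(z)| <= |z|, i.e. |f(z)| <= 6|z|; this is sharp (f(z) = 6z).
Step 2: |z0|^2 = 0.05^2 + 0.22^2 = 0.0509
Step 3: |z0| = sqrt(0.0509) = 0.22561
Step 4: Best bound = 6 * |z0| = 6 * 0.22561 = 1.3537

1.3537


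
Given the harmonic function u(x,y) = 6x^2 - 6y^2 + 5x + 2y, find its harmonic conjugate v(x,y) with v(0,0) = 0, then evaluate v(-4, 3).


Step 1: v_x = -u_y = 12y - 2
Step 2: v_y = u_x = 12x + 5
Step 3: v = 12xy - 2x + 5y + C
Step 4: v(0,0) = 0 => C = 0
Step 5: v(-4, 3) = -121

-121


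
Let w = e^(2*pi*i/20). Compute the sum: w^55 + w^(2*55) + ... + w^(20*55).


Step 1: The sum sum_{j=1}^{n} w^(k*j) equals n if n | k, else 0.
Step 2: Here n = 20, k = 55
Step 3: Does n divide k? 20 | 55 -> False
Step 4: Sum = 0

0


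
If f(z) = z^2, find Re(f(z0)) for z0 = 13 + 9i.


Step 1: z0 = 13 + 9i
Step 2: z0^2 = 13^2 - 9^2 + 234i
Step 3: real part = 169 - 81 = 88

88


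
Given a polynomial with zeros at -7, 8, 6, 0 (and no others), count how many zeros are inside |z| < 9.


Step 1: Check each root:
  z = -7: |-7| = 7 < 9
  z = 8: |8| = 8 < 9
  z = 6: |6| = 6 < 9
  z = 0: |0| = 0 < 9
Step 2: Count = 4

4


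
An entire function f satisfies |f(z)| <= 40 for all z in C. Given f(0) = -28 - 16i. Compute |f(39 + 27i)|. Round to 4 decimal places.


Step 1: By Liouville's theorem, a bounded entire function is constant.
Step 2: f(z) = f(0) = -28 - 16i for all z.
Step 3: |f(w)| = |-28 - 16i| = sqrt(784 + 256)
Step 4: = 32.249

32.249


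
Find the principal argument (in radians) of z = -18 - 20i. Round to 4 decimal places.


Step 1: z = -18 - 20i
Step 2: arg(z) = atan2(-20, -18)
Step 3: arg(z) = -2.3036

-2.3036


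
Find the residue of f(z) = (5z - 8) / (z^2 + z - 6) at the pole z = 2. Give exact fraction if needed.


Step 1: Q(z) = z^2 + z - 6 = (z - 2)(z + 3)
Step 2: Q'(z) = 2z + 1
Step 3: Q'(2) = 5, P(2) = 2
Step 4: Res = P(2)/Q'(2) = 2/5 = 2/5

2/5


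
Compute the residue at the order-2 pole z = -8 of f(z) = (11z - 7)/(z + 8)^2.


Step 1: Pole of order 2 at z = -8
Step 2: Res = lim d/dz [(z + 8)^2 * f(z)] as z -> -8
Step 3: (z + 8)^2 * f(z) = 11z - 7
Step 4: d/dz[11z - 7] = 11

11


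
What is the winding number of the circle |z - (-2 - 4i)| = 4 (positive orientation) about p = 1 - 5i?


Step 1: Center c = (-2, -4), radius = 4
Step 2: |p - c|^2 = 3^2 + (-1)^2 = 10
Step 3: r^2 = 16
Step 4: |p-c| < r so winding number = 1

1


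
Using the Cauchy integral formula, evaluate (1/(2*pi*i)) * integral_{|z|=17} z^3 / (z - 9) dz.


Step 1: f(z) = z^3, a = 9 is inside |z| = 17
Step 2: By Cauchy integral formula: (1/(2pi*i)) * integral = f(a)
Step 3: f(9) = 9^3 = 729

729


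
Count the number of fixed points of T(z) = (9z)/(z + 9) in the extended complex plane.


Step 1: Fixed points satisfy T(z) = z
Step 2: z^2 = 0
Step 3: Discriminant = 0^2 - 4*1*0 = 0
Step 4: Number of fixed points = 1

1


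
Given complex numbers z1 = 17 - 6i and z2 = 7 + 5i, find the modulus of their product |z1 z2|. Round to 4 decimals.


Step 1: |z1| = sqrt(17^2 + (-6)^2) = sqrt(325)
Step 2: |z2| = sqrt(7^2 + 5^2) = sqrt(74)
Step 3: |z1*z2| = |z1|*|z2| = sqrt(325) * sqrt(74) = sqrt(325 * 74) = sqrt(24050)
Step 4: = 155.0806

155.0806


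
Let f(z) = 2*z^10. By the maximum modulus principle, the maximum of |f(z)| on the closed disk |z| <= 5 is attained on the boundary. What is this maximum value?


Step 1: On |z| = 5, |f(z)| = 2 * |z|^10 = 2 * 5^10
Step 2: By maximum modulus principle, maximum is on boundary.
Step 3: Maximum = 2 * 9765625 = 19531250

19531250


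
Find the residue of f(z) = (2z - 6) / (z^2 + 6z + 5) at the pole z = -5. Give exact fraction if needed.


Step 1: Q(z) = z^2 + 6z + 5 = (z + 5)(z + 1)
Step 2: Q'(z) = 2z + 6
Step 3: Q'(-5) = -4, P(-5) = -16
Step 4: Res = P(-5)/Q'(-5) = -16/(-4) = 4

4


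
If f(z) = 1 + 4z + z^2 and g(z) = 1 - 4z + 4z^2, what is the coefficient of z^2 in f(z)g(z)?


Step 1: z^2 term in f*g comes from: (1)*(4z^2) + (4z)*(-4z) + (z^2)*(1)
Step 2: = 4 - 16 + 1
Step 3: = -11

-11


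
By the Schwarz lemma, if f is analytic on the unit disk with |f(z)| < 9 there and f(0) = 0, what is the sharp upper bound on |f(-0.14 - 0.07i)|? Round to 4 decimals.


Step 1: g = f/9 maps D -> D with g(0) = 0, so by the Schwarz lemma |g(z)| <= |z|, i.e. |f(z)| <= 9|z|; this is sharp (f(z) = 9z).
Step 2: |z0|^2 = (-0.14)^2 + (-0.07)^2 = 0.0245
Step 3: |z0| = sqrt(0.0245) = 0.156525
Step 4: Best bound = 9 * |z0| = 9 * 0.156525 = 1.4087

1.4087


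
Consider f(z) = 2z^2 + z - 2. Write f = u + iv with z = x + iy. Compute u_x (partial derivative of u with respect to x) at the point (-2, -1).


Step 1: f(z) = 2(x+iy)^2 + (x+iy) - 2
Step 2: u = 2(x^2 - y^2) + x - 2
Step 3: u_x = 4x + 1
Step 4: At (-2, -1): u_x = -8 + 1 = -7

-7


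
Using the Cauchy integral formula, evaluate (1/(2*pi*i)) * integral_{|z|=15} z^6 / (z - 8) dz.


Step 1: f(z) = z^6, a = 8 is inside |z| = 15
Step 2: By Cauchy integral formula: (1/(2pi*i)) * integral = f(a)
Step 3: f(8) = 8^6 = 262144

262144


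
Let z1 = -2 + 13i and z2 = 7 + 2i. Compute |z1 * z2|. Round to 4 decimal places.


Step 1: |z1| = sqrt((-2)^2 + 13^2) = sqrt(173)
Step 2: |z2| = sqrt(7^2 + 2^2) = sqrt(53)
Step 3: |z1*z2| = |z1|*|z2| = sqrt(173) * sqrt(53) = sqrt(173 * 53) = sqrt(9169)
Step 4: = 95.7549

95.7549


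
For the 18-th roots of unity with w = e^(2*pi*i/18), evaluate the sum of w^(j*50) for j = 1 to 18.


Step 1: The sum sum_{j=1}^{n} w^(k*j) equals n if n | k, else 0.
Step 2: Here n = 18, k = 50
Step 3: Does n divide k? 18 | 50 -> False
Step 4: Sum = 0

0


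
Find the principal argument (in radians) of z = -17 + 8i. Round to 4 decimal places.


Step 1: z = -17 + 8i
Step 2: arg(z) = atan2(8, -17)
Step 3: arg(z) = 2.7018

2.7018


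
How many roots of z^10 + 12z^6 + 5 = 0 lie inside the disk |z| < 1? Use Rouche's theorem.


Step 1: On |z| = 1 the three terms have sizes |z^10| = 1^10 = 1, |12z^6| = 12*1^6 = 12, |5| = 5
Step 2: The dominant term is g(z) = 12z^6; let h(z) = z^10 + 5 so f = g + h
Step 3: On |z| = 1: |g| = 12 and |h| <= 1 + 5 = 6
Step 4: Since 12 > 6, |h| < |g| on |z| = 1, so by Rouche f has the same number of zeros as g inside |z| < 1
Step 5: g(z) = 12z^6 has 6 zeros (at the origin, multiplicity 6) inside |z| < 1. Answer = 6

6


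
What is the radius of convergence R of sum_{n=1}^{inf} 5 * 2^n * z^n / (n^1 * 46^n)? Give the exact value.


Step 1: General term a_n = 5 * 2^n / (n^1 * 46^n)
Step 2: By the root test, |a_n|^(1/n) = 5^(1/n) * 2 / (n^(1/n) * 46) -> 2/46 as n -> infinity (since 5^(1/n) -> 1 and n^(1/n) -> 1)
Step 3: R = 1/lim|a_n|^(1/n) = 46/2 = 23

23


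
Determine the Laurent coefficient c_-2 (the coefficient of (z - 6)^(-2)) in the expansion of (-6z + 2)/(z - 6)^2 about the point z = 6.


Step 1: Write the numerator in powers of (z - 6): -6z + 2 = -6(z - 6) + (-6*6 + 2) = -6(z - 6) - 34
Step 2: Divide by (z - 6)^2: f(z) = -34(z - 6)^(-2) - 6(z - 6)^(-1)
Step 3: This finite sum is the Laurent series of f about z = 6.
Step 4: Coefficient of (z - 6)^(-2) = -6*6 + 2 = -34

-34


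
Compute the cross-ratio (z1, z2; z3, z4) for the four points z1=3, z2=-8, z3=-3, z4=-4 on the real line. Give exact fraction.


Step 1: (z1-z3)(z2-z4) = 6 * (-4) = -24
Step 2: (z1-z4)(z2-z3) = 7 * (-5) = -35
Step 3: Cross-ratio = 24/35 = 24/35

24/35


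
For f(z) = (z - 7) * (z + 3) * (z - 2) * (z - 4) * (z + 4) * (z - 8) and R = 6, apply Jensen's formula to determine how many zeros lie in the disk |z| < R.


Jensen's formula: (1/2pi)*integral log|f(Re^it)|dt = log|f(0)| + sum_{|a_k|<R} log(R/|a_k|)
Step 1: f(0) = (-7) * 3 * (-2) * (-4) * 4 * (-8) = 5376
Step 2: log|f(0)| = log|7| + log|-3| + log|2| + log|4| + log|-4| + log|8| = 8.5897
Step 3: Zeros inside |z| < 6: -3, 2, 4, -4
Step 4: Jensen sum = log(6/3) + log(6/2) + log(6/4) + log(6/4) = 2.6027
Step 5: n(R) = number of terms in the Jensen sum = count of zeros inside |z| < 6 = 4

4


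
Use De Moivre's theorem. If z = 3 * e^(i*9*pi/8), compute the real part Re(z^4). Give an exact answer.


Step 1: By De Moivre's theorem, z^4 = 3^4 * e^(i*4*9*pi/8) = 81 * (cos(9*pi/2) + i*sin(9*pi/2))
Step 2: |z|^4 = 3^4 = 81
Step 3: Reduce the angle mod 2*pi: 9*pi/2 - 4*pi = pi/2
Step 4: cos(pi/2) = 0
Step 5: Re(z^4) = 81 * 0 = 0

0


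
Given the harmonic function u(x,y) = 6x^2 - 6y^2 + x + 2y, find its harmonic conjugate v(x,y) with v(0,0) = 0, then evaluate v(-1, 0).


Step 1: v_x = -u_y = 12y - 2
Step 2: v_y = u_x = 12x + 1
Step 3: v = 12xy - 2x + y + C
Step 4: v(0,0) = 0 => C = 0
Step 5: v(-1, 0) = 2

2


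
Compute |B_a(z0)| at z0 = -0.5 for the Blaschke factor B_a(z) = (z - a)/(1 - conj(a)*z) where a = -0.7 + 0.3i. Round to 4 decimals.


Step 1: Numerator z0 - a = -0.5 - (-0.7 + 0.3i) = 0.2 - 0.3i
Step 2: Denominator 1 - conj(a)*z0 = 1 - (-0.7 - 0.3i)*(-0.5) = 0.65 - 0.15i
Step 3: |z0 - a|^2 = 0.2^2 + (-0.3)^2 = 0.13; |1 - conj(a)*z0|^2 = 0.65^2 + (-0.15)^2 = 0.445
Step 4: |B_a(-0.5)| = sqrt(0.13 / 0.445) = sqrt(0.292135)
Step 5: = 0.5405

0.5405


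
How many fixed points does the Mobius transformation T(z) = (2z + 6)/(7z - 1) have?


Step 1: Fixed points satisfy T(z) = z
Step 2: 7z^2 - 3z - 6 = 0
Step 3: Discriminant = (-3)^2 - 4*7*(-6) = 177
Step 4: Number of fixed points = 2

2


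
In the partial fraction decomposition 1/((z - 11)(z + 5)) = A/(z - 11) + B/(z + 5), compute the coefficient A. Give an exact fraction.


Step 1: Multiply both sides by (z - 11) and set z = 11
Step 2: A = 1 / (11 + 5)
Step 3: A = 1 / 16
Step 4: A = 1/16

1/16


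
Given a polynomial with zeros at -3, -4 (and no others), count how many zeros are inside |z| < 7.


Step 1: Check each root:
  z = -3: |-3| = 3 < 7
  z = -4: |-4| = 4 < 7
Step 2: Count = 2

2


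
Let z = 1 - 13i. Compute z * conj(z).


Step 1: conj(z) = 1 + 13i
Step 2: z * conj(z) = 1^2 + (-13)^2
Step 3: = 1 + 169 = 170

170


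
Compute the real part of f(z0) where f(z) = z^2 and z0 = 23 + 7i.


Step 1: z0 = 23 + 7i
Step 2: z0^2 = 23^2 - 7^2 + 322i
Step 3: real part = 529 - 49 = 480

480


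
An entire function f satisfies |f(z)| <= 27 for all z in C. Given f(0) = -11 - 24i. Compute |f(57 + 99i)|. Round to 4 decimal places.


Step 1: By Liouville's theorem, a bounded entire function is constant.
Step 2: f(z) = f(0) = -11 - 24i for all z.
Step 3: |f(w)| = |-11 - 24i| = sqrt(121 + 576)
Step 4: = 26.4008

26.4008


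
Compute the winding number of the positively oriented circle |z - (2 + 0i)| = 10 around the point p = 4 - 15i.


Step 1: Center c = (2, 0), radius = 10
Step 2: |p - c|^2 = 2^2 + (-15)^2 = 229
Step 3: r^2 = 100
Step 4: |p-c| > r so winding number = 0

0


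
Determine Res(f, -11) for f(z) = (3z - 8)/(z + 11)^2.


Step 1: Pole of order 2 at z = -11
Step 2: Res = lim d/dz [(z + 11)^2 * f(z)] as z -> -11
Step 3: (z + 11)^2 * f(z) = 3z - 8
Step 4: d/dz[3z - 8] = 3

3


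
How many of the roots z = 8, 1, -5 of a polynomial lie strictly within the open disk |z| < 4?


Step 1: Check each root:
  z = 8: |8| = 8 >= 4
  z = 1: |1| = 1 < 4
  z = -5: |-5| = 5 >= 4
Step 2: Count = 1

1


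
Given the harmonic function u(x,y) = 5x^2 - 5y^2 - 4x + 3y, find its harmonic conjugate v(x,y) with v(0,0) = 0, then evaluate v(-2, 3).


Step 1: v_x = -u_y = 10y - 3
Step 2: v_y = u_x = 10x - 4
Step 3: v = 10xy - 3x - 4y + C
Step 4: v(0,0) = 0 => C = 0
Step 5: v(-2, 3) = -66

-66


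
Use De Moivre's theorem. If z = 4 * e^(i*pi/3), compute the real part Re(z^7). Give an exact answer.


Step 1: By De Moivre's theorem, z^7 = 4^7 * e^(i*7*pi/3) = 16384 * (cos(7*pi/3) + i*sin(7*pi/3))
Step 2: |z|^7 = 4^7 = 16384
Step 3: Reduce the angle mod 2*pi: 7*pi/3 - 2*pi = pi/3
Step 4: cos(pi/3) = 1/2
Step 5: Re(z^7) = 16384 * 1/2 = 8192

8192


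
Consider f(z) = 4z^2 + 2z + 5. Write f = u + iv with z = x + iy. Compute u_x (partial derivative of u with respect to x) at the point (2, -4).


Step 1: f(z) = 4(x+iy)^2 + 2(x+iy) + 5
Step 2: u = 4(x^2 - y^2) + 2x + 5
Step 3: u_x = 8x + 2
Step 4: At (2, -4): u_x = 16 + 2 = 18

18


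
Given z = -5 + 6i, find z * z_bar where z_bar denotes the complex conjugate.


Step 1: conj(z) = -5 - 6i
Step 2: z * conj(z) = (-5)^2 + 6^2
Step 3: = 25 + 36 = 61

61


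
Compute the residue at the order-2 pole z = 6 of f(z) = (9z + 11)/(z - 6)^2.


Step 1: Pole of order 2 at z = 6
Step 2: Res = lim d/dz [(z - 6)^2 * f(z)] as z -> 6
Step 3: (z - 6)^2 * f(z) = 9z + 11
Step 4: d/dz[9z + 11] = 9

9


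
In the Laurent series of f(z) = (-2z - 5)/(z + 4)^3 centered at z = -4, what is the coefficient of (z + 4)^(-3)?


Step 1: Write the numerator in powers of (z + 4): -2z - 5 = -2(z + 4) + (-2*(-4) - 5) = -2(z + 4) + 3
Step 2: Divide by (z + 4)^3: f(z) = 3(z + 4)^(-3) - 2(z + 4)^(-2)
Step 3: This finite sum is the Laurent series of f about z = -4.
Step 4: Coefficient of (z + 4)^(-3) = -2*(-4) - 5 = 3

3


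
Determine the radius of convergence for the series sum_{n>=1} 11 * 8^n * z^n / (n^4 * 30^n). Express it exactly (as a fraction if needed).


Step 1: General term a_n = 11 * 8^n / (n^4 * 30^n)
Step 2: By the root test, |a_n|^(1/n) = 11^(1/n) * 8 / (n^(4/n) * 30) -> 8/30 as n -> infinity (since 11^(1/n) -> 1 and n^(4/n) -> 1)
Step 3: R = 1/lim|a_n|^(1/n) = 30/8 = 15/4

15/4


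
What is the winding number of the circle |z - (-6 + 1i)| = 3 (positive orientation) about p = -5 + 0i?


Step 1: Center c = (-6, 1), radius = 3
Step 2: |p - c|^2 = 1^2 + (-1)^2 = 2
Step 3: r^2 = 9
Step 4: |p-c| < r so winding number = 1

1


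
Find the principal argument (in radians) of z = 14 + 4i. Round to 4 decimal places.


Step 1: z = 14 + 4i
Step 2: arg(z) = atan2(4, 14)
Step 3: arg(z) = 0.2783

0.2783


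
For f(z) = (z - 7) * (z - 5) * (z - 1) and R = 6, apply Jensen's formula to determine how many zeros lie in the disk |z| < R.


Jensen's formula: (1/2pi)*integral log|f(Re^it)|dt = log|f(0)| + sum_{|a_k|<R} log(R/|a_k|)
Step 1: f(0) = (-7) * (-5) * (-1) = -35
Step 2: log|f(0)| = log|7| + log|5| + log|1| = 3.5553
Step 3: Zeros inside |z| < 6: 5, 1
Step 4: Jensen sum = log(6/5) + log(6/1) = 1.9741
Step 5: n(R) = number of terms in the Jensen sum = count of zeros inside |z| < 6 = 2

2


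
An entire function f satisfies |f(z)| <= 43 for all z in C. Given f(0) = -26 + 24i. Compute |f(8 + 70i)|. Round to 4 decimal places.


Step 1: By Liouville's theorem, a bounded entire function is constant.
Step 2: f(z) = f(0) = -26 + 24i for all z.
Step 3: |f(w)| = |-26 + 24i| = sqrt(676 + 576)
Step 4: = 35.3836

35.3836


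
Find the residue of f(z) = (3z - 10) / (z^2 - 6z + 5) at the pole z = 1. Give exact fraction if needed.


Step 1: Q(z) = z^2 - 6z + 5 = (z - 1)(z - 5)
Step 2: Q'(z) = 2z - 6
Step 3: Q'(1) = -4, P(1) = -7
Step 4: Res = P(1)/Q'(1) = -7/(-4) = 7/4

7/4


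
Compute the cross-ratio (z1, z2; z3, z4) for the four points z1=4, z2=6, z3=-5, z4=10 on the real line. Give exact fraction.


Step 1: (z1-z3)(z2-z4) = 9 * (-4) = -36
Step 2: (z1-z4)(z2-z3) = (-6) * 11 = -66
Step 3: Cross-ratio = 36/66 = 6/11

6/11


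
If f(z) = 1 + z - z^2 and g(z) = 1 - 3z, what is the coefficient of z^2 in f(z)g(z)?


Step 1: z^2 term in f*g comes from: (1)*(0) + (z)*(-3z) + (-z^2)*(1)
Step 2: = 0 - 3 - 1
Step 3: = -4

-4


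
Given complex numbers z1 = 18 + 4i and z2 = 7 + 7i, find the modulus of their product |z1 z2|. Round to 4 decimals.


Step 1: |z1| = sqrt(18^2 + 4^2) = sqrt(340)
Step 2: |z2| = sqrt(7^2 + 7^2) = sqrt(98)
Step 3: |z1*z2| = |z1|*|z2| = sqrt(340) * sqrt(98) = sqrt(340 * 98) = sqrt(33320)
Step 4: = 182.5377

182.5377


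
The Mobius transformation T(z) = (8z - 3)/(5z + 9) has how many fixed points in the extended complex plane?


Step 1: Fixed points satisfy T(z) = z
Step 2: 5z^2 + z + 3 = 0
Step 3: Discriminant = 1^2 - 4*5*3 = -59
Step 4: Number of fixed points = 2

2


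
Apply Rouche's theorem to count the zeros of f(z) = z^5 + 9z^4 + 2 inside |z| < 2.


Step 1: On |z| = 2 the three terms have sizes |z^5| = 2^5 = 32, |9z^4| = 9*2^4 = 144, |2| = 2
Step 2: The dominant term is g(z) = 9z^4; let h(z) = z^5 + 2 so f = g + h
Step 3: On |z| = 2: |g| = 144 and |h| <= 32 + 2 = 34
Step 4: Since 144 > 34, |h| < |g| on |z| = 2, so by Rouche f has the same number of zeros as g inside |z| < 2
Step 5: g(z) = 9z^4 has 4 zeros (at the origin, multiplicity 4) inside |z| < 2. Answer = 4

4


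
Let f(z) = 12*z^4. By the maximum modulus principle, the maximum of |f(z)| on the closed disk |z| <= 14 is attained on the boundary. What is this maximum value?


Step 1: On |z| = 14, |f(z)| = 12 * |z|^4 = 12 * 14^4
Step 2: By maximum modulus principle, maximum is on boundary.
Step 3: Maximum = 12 * 38416 = 460992

460992


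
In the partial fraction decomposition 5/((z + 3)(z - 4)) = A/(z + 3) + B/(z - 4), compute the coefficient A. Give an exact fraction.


Step 1: Multiply both sides by (z + 3) and set z = -3
Step 2: A = 5 / (-3 - 4)
Step 3: A = 5 / (-7)
Step 4: A = -5/7

-5/7


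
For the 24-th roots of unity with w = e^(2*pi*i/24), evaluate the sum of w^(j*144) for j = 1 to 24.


Step 1: The sum sum_{j=1}^{n} w^(k*j) equals n if n | k, else 0.
Step 2: Here n = 24, k = 144
Step 3: Does n divide k? 24 | 144 -> True
Step 4: Sum = 24

24


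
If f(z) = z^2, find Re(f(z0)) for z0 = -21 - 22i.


Step 1: z0 = -21 - 22i
Step 2: z0^2 = (-21)^2 - (-22)^2 + 924i
Step 3: real part = 441 - 484 = -43

-43


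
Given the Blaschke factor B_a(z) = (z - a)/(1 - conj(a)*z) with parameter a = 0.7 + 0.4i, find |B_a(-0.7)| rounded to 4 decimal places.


Step 1: Numerator z0 - a = -0.7 - (0.7 + 0.4i) = -1.4 - 0.4i
Step 2: Denominator 1 - conj(a)*z0 = 1 - (0.7 - 0.4i)*(-0.7) = 1.49 - 0.28i
Step 3: |z0 - a|^2 = (-1.4)^2 + (-0.4)^2 = 2.12; |1 - conj(a)*z0|^2 = 1.49^2 + (-0.28)^2 = 2.2985
Step 4: |B_a(-0.7)| = sqrt(2.12 / 2.2985) = sqrt(0.922341)
Step 5: = 0.9604

0.9604


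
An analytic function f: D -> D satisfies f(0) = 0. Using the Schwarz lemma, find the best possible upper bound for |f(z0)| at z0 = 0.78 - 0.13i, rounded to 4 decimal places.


Step 1: Schwarz lemma: if f: D -> D is analytic with f(0) = 0, then |f(z)| <= |z| for all z in D, and this is sharp (f(z) = z).
Step 2: |z0|^2 = 0.78^2 + (-0.13)^2 = 0.6253
Step 3: |z0| = sqrt(0.6253) = 0.790759
Step 4: Best bound = |z0| = 0.7908

0.7908


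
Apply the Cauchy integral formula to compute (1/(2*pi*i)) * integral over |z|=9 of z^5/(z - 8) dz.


Step 1: f(z) = z^5, a = 8 is inside |z| = 9
Step 2: By Cauchy integral formula: (1/(2pi*i)) * integral = f(a)
Step 3: f(8) = 8^5 = 32768

32768


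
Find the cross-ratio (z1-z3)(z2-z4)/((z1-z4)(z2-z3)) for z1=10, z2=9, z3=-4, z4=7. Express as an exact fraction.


Step 1: (z1-z3)(z2-z4) = 14 * 2 = 28
Step 2: (z1-z4)(z2-z3) = 3 * 13 = 39
Step 3: Cross-ratio = 28/39 = 28/39

28/39


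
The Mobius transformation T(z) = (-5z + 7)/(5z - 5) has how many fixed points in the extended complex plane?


Step 1: Fixed points satisfy T(z) = z
Step 2: 5z^2 - 7 = 0
Step 3: Discriminant = 0^2 - 4*5*(-7) = 140
Step 4: Number of fixed points = 2

2


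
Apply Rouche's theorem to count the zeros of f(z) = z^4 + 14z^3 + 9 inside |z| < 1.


Step 1: On |z| = 1 the three terms have sizes |z^4| = 1^4 = 1, |14z^3| = 14*1^3 = 14, |9| = 9
Step 2: The dominant term is g(z) = 14z^3; let h(z) = z^4 + 9 so f = g + h
Step 3: On |z| = 1: |g| = 14 and |h| <= 1 + 9 = 10
Step 4: Since 14 > 10, |h| < |g| on |z| = 1, so by Rouche f has the same number of zeros as g inside |z| < 1
Step 5: g(z) = 14z^3 has 3 zeros (at the origin, multiplicity 3) inside |z| < 1. Answer = 3

3


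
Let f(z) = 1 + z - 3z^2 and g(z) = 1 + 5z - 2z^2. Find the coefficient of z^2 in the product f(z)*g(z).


Step 1: z^2 term in f*g comes from: (1)*(-2z^2) + (z)*(5z) + (-3z^2)*(1)
Step 2: = -2 + 5 - 3
Step 3: = 0

0


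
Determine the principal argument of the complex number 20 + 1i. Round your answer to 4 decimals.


Step 1: z = 20 + 1i
Step 2: arg(z) = atan2(1, 20)
Step 3: arg(z) = 0.05

0.05


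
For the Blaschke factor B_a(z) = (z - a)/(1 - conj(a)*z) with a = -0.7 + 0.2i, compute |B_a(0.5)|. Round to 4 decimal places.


Step 1: Numerator z0 - a = 0.5 - (-0.7 + 0.2i) = 1.2 - 0.2i
Step 2: Denominator 1 - conj(a)*z0 = 1 - (-0.7 - 0.2i)*0.5 = 1.35 + 0.1i
Step 3: |z0 - a|^2 = 1.2^2 + (-0.2)^2 = 1.48; |1 - conj(a)*z0|^2 = 1.35^2 + 0.1^2 = 1.8325
Step 4: |B_a(0.5)| = sqrt(1.48 / 1.8325) = sqrt(0.80764)
Step 5: = 0.8987

0.8987


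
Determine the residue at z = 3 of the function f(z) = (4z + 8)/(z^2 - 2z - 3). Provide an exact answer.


Step 1: Q(z) = z^2 - 2z - 3 = (z - 3)(z + 1)
Step 2: Q'(z) = 2z - 2
Step 3: Q'(3) = 4, P(3) = 20
Step 4: Res = P(3)/Q'(3) = 20/4 = 5

5


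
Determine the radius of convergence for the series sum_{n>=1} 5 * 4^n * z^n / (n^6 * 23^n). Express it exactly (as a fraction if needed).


Step 1: General term a_n = 5 * 4^n / (n^6 * 23^n)
Step 2: By the root test, |a_n|^(1/n) = 5^(1/n) * 4 / (n^(6/n) * 23) -> 4/23 as n -> infinity (since 5^(1/n) -> 1 and n^(6/n) -> 1)
Step 3: R = 1/lim|a_n|^(1/n) = 23/4

23/4


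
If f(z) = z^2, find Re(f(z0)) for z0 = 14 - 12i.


Step 1: z0 = 14 - 12i
Step 2: z0^2 = 14^2 - (-12)^2 - 336i
Step 3: real part = 196 - 144 = 52

52


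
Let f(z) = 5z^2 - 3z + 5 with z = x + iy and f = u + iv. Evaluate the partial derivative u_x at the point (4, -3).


Step 1: f(z) = 5(x+iy)^2 - 3(x+iy) + 5
Step 2: u = 5(x^2 - y^2) - 3x + 5
Step 3: u_x = 10x - 3
Step 4: At (4, -3): u_x = 40 - 3 = 37

37


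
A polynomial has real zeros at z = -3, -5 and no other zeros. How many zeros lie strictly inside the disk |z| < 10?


Step 1: Check each root:
  z = -3: |-3| = 3 < 10
  z = -5: |-5| = 5 < 10
Step 2: Count = 2

2


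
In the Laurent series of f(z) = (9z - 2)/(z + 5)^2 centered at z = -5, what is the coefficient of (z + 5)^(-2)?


Step 1: Write the numerator in powers of (z + 5): 9z - 2 = 9(z + 5) + (9*(-5) - 2) = 9(z + 5) - 47
Step 2: Divide by (z + 5)^2: f(z) = -47(z + 5)^(-2) + 9(z + 5)^(-1)
Step 3: This finite sum is the Laurent series of f about z = -5.
Step 4: Coefficient of (z + 5)^(-2) = 9*(-5) - 2 = -47

-47


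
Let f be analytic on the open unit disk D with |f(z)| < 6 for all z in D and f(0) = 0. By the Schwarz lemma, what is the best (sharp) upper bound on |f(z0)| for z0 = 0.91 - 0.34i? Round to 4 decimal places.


Step 1: g = f/6 maps D -> D with g(0) = 0, so by the Schwarz lemma |g(z)| <= |z|, i.e. |f(z)| <= 6|z|; this is sharp (f(z) = 6z).
Step 2: |z0|^2 = 0.91^2 + (-0.34)^2 = 0.9437
Step 3: |z0| = sqrt(0.9437) = 0.971442
Step 4: Best bound = 6 * |z0| = 6 * 0.971442 = 5.8287

5.8287


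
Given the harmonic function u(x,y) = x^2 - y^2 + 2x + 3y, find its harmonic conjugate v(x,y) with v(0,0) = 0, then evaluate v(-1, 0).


Step 1: v_x = -u_y = 2y - 3
Step 2: v_y = u_x = 2x + 2
Step 3: v = 2xy - 3x + 2y + C
Step 4: v(0,0) = 0 => C = 0
Step 5: v(-1, 0) = 3

3


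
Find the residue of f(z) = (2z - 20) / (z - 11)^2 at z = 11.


Step 1: Pole of order 2 at z = 11
Step 2: Res = lim d/dz [(z - 11)^2 * f(z)] as z -> 11
Step 3: (z - 11)^2 * f(z) = 2z - 20
Step 4: d/dz[2z - 20] = 2

2


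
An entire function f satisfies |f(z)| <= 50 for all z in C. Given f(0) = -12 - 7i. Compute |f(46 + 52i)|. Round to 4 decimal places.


Step 1: By Liouville's theorem, a bounded entire function is constant.
Step 2: f(z) = f(0) = -12 - 7i for all z.
Step 3: |f(w)| = |-12 - 7i| = sqrt(144 + 49)
Step 4: = 13.8924

13.8924


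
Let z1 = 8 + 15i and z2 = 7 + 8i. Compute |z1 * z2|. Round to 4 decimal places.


Step 1: |z1| = sqrt(8^2 + 15^2) = sqrt(289)
Step 2: |z2| = sqrt(7^2 + 8^2) = sqrt(113)
Step 3: |z1*z2| = |z1|*|z2| = sqrt(289) * sqrt(113) = sqrt(289 * 113) = sqrt(32657)
Step 4: = 180.7125

180.7125


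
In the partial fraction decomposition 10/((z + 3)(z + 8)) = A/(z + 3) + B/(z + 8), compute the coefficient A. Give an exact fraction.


Step 1: Multiply both sides by (z + 3) and set z = -3
Step 2: A = 10 / (-3 + 8)
Step 3: A = 10 / 5
Step 4: A = 2

2


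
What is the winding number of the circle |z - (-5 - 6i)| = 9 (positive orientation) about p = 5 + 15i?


Step 1: Center c = (-5, -6), radius = 9
Step 2: |p - c|^2 = 10^2 + 21^2 = 541
Step 3: r^2 = 81
Step 4: |p-c| > r so winding number = 0

0


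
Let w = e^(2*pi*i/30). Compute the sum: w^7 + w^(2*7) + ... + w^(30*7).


Step 1: The sum sum_{j=1}^{n} w^(k*j) equals n if n | k, else 0.
Step 2: Here n = 30, k = 7
Step 3: Does n divide k? 30 | 7 -> False
Step 4: Sum = 0

0


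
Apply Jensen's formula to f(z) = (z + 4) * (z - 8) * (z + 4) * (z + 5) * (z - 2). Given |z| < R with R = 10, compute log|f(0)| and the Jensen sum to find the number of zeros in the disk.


Jensen's formula: (1/2pi)*integral log|f(Re^it)|dt = log|f(0)| + sum_{|a_k|<R} log(R/|a_k|)
Step 1: f(0) = 4 * (-8) * 4 * 5 * (-2) = 1280
Step 2: log|f(0)| = log|-4| + log|8| + log|-4| + log|-5| + log|2| = 7.1546
Step 3: Zeros inside |z| < 10: -4, 8, -4, -5, 2
Step 4: Jensen sum = log(10/4) + log(10/8) + log(10/4) + log(10/5) + log(10/2) = 4.3583
Step 5: n(R) = number of terms in the Jensen sum = count of zeros inside |z| < 10 = 5

5


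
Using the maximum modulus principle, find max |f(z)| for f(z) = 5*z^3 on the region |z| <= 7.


Step 1: On |z| = 7, |f(z)| = 5 * |z|^3 = 5 * 7^3
Step 2: By maximum modulus principle, maximum is on boundary.
Step 3: Maximum = 5 * 343 = 1715

1715


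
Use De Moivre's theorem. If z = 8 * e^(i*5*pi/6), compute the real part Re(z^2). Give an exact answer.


Step 1: By De Moivre's theorem, z^2 = 8^2 * e^(i*2*5*pi/6) = 64 * (cos(5*pi/3) + i*sin(5*pi/3))
Step 2: |z|^2 = 8^2 = 64
Step 3: The angle 5*pi/3 already lies in [0, 2*pi)
Step 4: cos(5*pi/3) = 1/2
Step 5: Re(z^2) = 64 * 1/2 = 32

32


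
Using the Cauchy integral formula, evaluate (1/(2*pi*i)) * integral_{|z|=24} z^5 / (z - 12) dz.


Step 1: f(z) = z^5, a = 12 is inside |z| = 24
Step 2: By Cauchy integral formula: (1/(2pi*i)) * integral = f(a)
Step 3: f(12) = 12^5 = 248832

248832


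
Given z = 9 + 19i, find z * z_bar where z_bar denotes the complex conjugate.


Step 1: conj(z) = 9 - 19i
Step 2: z * conj(z) = 9^2 + 19^2
Step 3: = 81 + 361 = 442

442


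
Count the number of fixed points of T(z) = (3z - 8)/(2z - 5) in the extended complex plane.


Step 1: Fixed points satisfy T(z) = z
Step 2: 2z^2 - 8z + 8 = 0
Step 3: Discriminant = (-8)^2 - 4*2*8 = 0
Step 4: Number of fixed points = 1

1


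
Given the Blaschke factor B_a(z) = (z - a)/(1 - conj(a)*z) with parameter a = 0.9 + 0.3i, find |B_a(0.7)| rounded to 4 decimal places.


Step 1: Numerator z0 - a = 0.7 - (0.9 + 0.3i) = -0.2 - 0.3i
Step 2: Denominator 1 - conj(a)*z0 = 1 - (0.9 - 0.3i)*0.7 = 0.37 + 0.21i
Step 3: |z0 - a|^2 = (-0.2)^2 + (-0.3)^2 = 0.13; |1 - conj(a)*z0|^2 = 0.37^2 + 0.21^2 = 0.181
Step 4: |B_a(0.7)| = sqrt(0.13 / 0.181) = sqrt(0.718232)
Step 5: = 0.8475

0.8475


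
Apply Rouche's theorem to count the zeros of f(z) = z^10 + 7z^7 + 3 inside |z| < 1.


Step 1: On |z| = 1 the three terms have sizes |z^10| = 1^10 = 1, |7z^7| = 7*1^7 = 7, |3| = 3
Step 2: The dominant term is g(z) = 7z^7; let h(z) = z^10 + 3 so f = g + h
Step 3: On |z| = 1: |g| = 7 and |h| <= 1 + 3 = 4
Step 4: Since 7 > 4, |h| < |g| on |z| = 1, so by Rouche f has the same number of zeros as g inside |z| < 1
Step 5: g(z) = 7z^7 has 7 zeros (at the origin, multiplicity 7) inside |z| < 1. Answer = 7

7


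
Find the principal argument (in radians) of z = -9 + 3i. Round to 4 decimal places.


Step 1: z = -9 + 3i
Step 2: arg(z) = atan2(3, -9)
Step 3: arg(z) = 2.8198

2.8198


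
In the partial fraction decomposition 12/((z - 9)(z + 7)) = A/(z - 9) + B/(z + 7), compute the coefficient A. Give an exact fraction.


Step 1: Multiply both sides by (z - 9) and set z = 9
Step 2: A = 12 / (9 + 7)
Step 3: A = 12 / 16
Step 4: A = 3/4

3/4


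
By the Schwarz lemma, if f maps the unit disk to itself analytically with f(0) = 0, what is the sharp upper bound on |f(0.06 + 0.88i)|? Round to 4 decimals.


Step 1: Schwarz lemma: if f: D -> D is analytic with f(0) = 0, then |f(z)| <= |z| for all z in D, and this is sharp (f(z) = z).
Step 2: |z0|^2 = 0.06^2 + 0.88^2 = 0.778
Step 3: |z0| = sqrt(0.778) = 0.882043
Step 4: Best bound = |z0| = 0.882

0.882


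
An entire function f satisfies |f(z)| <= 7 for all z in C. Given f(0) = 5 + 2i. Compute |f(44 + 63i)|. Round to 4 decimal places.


Step 1: By Liouville's theorem, a bounded entire function is constant.
Step 2: f(z) = f(0) = 5 + 2i for all z.
Step 3: |f(w)| = |5 + 2i| = sqrt(25 + 4)
Step 4: = 5.3852

5.3852


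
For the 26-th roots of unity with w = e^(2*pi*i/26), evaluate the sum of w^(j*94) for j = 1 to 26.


Step 1: The sum sum_{j=1}^{n} w^(k*j) equals n if n | k, else 0.
Step 2: Here n = 26, k = 94
Step 3: Does n divide k? 26 | 94 -> False
Step 4: Sum = 0

0


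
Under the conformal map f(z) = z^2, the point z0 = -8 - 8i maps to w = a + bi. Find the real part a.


Step 1: z0 = -8 - 8i
Step 2: z0^2 = (-8)^2 - (-8)^2 + 128i
Step 3: real part = 64 - 64 = 0

0


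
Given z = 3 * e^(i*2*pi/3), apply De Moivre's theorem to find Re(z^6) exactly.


Step 1: By De Moivre's theorem, z^6 = 3^6 * e^(i*6*2*pi/3) = 729 * (cos(4*pi) + i*sin(4*pi))
Step 2: |z|^6 = 3^6 = 729
Step 3: Reduce the angle mod 2*pi: 4*pi - 4*pi = 0
Step 4: cos(0) = 1
Step 5: Re(z^6) = 729 * 1 = 729

729


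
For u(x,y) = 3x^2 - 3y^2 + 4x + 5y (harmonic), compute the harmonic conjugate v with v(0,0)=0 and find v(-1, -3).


Step 1: v_x = -u_y = 6y - 5
Step 2: v_y = u_x = 6x + 4
Step 3: v = 6xy - 5x + 4y + C
Step 4: v(0,0) = 0 => C = 0
Step 5: v(-1, -3) = 11

11


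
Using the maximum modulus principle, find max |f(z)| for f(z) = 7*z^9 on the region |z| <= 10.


Step 1: On |z| = 10, |f(z)| = 7 * |z|^9 = 7 * 10^9
Step 2: By maximum modulus principle, maximum is on boundary.
Step 3: Maximum = 7 * 1000000000 = 7000000000

7000000000


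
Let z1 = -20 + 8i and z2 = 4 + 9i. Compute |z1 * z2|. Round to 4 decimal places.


Step 1: |z1| = sqrt((-20)^2 + 8^2) = sqrt(464)
Step 2: |z2| = sqrt(4^2 + 9^2) = sqrt(97)
Step 3: |z1*z2| = |z1|*|z2| = sqrt(464) * sqrt(97) = sqrt(464 * 97) = sqrt(45008)
Step 4: = 212.1509

212.1509


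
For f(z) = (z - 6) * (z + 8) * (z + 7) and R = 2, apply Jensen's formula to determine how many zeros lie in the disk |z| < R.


Jensen's formula: (1/2pi)*integral log|f(Re^it)|dt = log|f(0)| + sum_{|a_k|<R} log(R/|a_k|)
Step 1: f(0) = (-6) * 8 * 7 = -336
Step 2: log|f(0)| = log|6| + log|-8| + log|-7| = 5.8171
Step 3: Zeros inside |z| < 2: none
Step 4: Jensen sum = (empty sum) = 0
Step 5: n(R) = number of terms in the Jensen sum = count of zeros inside |z| < 2 = 0

0


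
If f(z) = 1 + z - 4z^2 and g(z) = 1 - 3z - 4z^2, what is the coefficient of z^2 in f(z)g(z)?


Step 1: z^2 term in f*g comes from: (1)*(-4z^2) + (z)*(-3z) + (-4z^2)*(1)
Step 2: = -4 - 3 - 4
Step 3: = -11

-11


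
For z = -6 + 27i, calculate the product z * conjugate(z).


Step 1: conj(z) = -6 - 27i
Step 2: z * conj(z) = (-6)^2 + 27^2
Step 3: = 36 + 729 = 765

765


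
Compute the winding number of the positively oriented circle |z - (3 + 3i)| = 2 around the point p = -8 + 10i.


Step 1: Center c = (3, 3), radius = 2
Step 2: |p - c|^2 = (-11)^2 + 7^2 = 170
Step 3: r^2 = 4
Step 4: |p-c| > r so winding number = 0

0


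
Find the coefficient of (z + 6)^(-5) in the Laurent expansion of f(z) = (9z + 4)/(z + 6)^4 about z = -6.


Step 1: Write the numerator in powers of (z + 6): 9z + 4 = 9(z + 6) + (9*(-6) + 4) = 9(z + 6) - 50
Step 2: Divide by (z + 6)^4: f(z) = -50(z + 6)^(-4) + 9(z + 6)^(-3)
Step 3: This finite sum is the Laurent series of f about z = -6.
Step 4: Only the powers -4 and -3 appear, so the coefficient of (z + 6)^(-5) = 0

0


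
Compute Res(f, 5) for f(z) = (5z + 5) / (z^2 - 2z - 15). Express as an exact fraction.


Step 1: Q(z) = z^2 - 2z - 15 = (z - 5)(z + 3)
Step 2: Q'(z) = 2z - 2
Step 3: Q'(5) = 8, P(5) = 30
Step 4: Res = P(5)/Q'(5) = 30/8 = 15/4

15/4


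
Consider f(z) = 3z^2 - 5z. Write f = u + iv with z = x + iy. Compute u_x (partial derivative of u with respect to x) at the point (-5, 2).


Step 1: f(z) = 3(x+iy)^2 - 5(x+iy) + 0
Step 2: u = 3(x^2 - y^2) - 5x + 0
Step 3: u_x = 6x - 5
Step 4: At (-5, 2): u_x = -30 - 5 = -35

-35


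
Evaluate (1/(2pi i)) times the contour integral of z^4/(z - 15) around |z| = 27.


Step 1: f(z) = z^4, a = 15 is inside |z| = 27
Step 2: By Cauchy integral formula: (1/(2pi*i)) * integral = f(a)
Step 3: f(15) = 15^4 = 50625

50625


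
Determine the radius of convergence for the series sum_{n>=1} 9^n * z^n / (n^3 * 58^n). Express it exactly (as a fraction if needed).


Step 1: General term a_n = 9^n / (n^3 * 58^n)
Step 2: By the root test, |a_n|^(1/n) = 9 / (n^(3/n) * 58) -> 9/58 as n -> infinity (since n^(3/n) -> 1)
Step 3: R = 1/lim|a_n|^(1/n) = 58/9

58/9
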